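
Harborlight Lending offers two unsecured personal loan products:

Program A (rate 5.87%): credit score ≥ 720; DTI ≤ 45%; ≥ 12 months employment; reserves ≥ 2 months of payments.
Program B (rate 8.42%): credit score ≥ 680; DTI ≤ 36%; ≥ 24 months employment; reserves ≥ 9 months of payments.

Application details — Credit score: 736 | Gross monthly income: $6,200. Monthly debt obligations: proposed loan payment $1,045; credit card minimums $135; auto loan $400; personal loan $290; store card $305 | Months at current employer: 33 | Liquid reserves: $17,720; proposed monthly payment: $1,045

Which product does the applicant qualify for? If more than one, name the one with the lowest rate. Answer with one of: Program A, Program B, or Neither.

Program A

Total debts = (1,045 + 135 + 400 + 290 + 305) = 2,175; DTI = 2,175/6,200 = 35.1%.
Reserves = 17,720/1,045 = 17.0 months.
Program A: score 736 ≥ 720; DTI 35.1% ≤ 45%; employment 33 ≥ 12 mo; reserves 17.0 ≥ 2 mo → qualifies.
Program B: score 736 ≥ 680; DTI 35.1% ≤ 36%; employment 33 ≥ 24 mo; reserves 17.0 ≥ 9 mo → qualifies.
Qualifying: Program A, Program B. Lowest rate is 5.87% → Program A.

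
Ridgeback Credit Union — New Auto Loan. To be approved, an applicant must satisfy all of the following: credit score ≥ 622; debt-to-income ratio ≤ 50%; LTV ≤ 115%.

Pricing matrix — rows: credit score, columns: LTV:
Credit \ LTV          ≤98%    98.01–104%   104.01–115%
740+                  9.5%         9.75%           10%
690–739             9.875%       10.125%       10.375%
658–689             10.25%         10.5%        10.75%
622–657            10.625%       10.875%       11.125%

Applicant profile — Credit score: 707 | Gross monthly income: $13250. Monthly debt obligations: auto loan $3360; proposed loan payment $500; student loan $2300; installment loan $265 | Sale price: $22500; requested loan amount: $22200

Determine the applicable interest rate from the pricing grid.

10.125%

Credit score 707 ≥ 622; Total monthly debts = (3,360 + 500 + 2,300 + 265) = 6,425. DTI = 6,425/13,250 = 48.5% ≤ 50%
Loan-to-value = 22,200/22,500 = 98.7% — pass (115% max)
Score 707 is in the 690–739 band; LTV 98.7% is in the 98.01–104% band → 10.125%.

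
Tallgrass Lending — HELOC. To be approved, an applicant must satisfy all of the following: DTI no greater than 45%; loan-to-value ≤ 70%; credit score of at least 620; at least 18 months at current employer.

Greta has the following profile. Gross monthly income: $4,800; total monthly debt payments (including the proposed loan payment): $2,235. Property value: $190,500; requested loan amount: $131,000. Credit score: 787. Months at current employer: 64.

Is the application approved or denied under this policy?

Denied

DTI: 2,235 ÷ 4,800 = 46.6%, exceeds the 45% cap
Loan-to-value = 131,000/190,500 = 68.8% — pass (70% max)
Credit score 787 ≥ 620 (meets)
Employment 64 ≥ 18 months
Fails on DTI.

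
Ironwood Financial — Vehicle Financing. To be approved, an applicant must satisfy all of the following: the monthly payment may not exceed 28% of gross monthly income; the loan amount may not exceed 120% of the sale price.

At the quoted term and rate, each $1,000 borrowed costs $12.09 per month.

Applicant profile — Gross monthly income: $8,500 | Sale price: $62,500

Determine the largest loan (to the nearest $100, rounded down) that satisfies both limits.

$75,000

Payment cap: 28% × $8,500 = $2,380/month.
At $12.09 per $1,000, that supports 2,380/12.09 × 1,000 ≈ $196,856 → $196,800.
LTV cap: 120% × $62,500 = $75,000 → $75,000.
Binding constraint: loan-to-value.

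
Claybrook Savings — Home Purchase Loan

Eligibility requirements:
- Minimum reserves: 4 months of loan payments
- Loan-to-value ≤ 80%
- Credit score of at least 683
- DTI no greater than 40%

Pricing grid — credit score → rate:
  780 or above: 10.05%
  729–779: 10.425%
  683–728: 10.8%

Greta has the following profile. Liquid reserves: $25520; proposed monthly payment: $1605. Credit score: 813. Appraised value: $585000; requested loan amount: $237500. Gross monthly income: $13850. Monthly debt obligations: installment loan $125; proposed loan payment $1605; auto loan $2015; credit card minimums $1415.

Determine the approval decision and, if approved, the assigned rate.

Credit score 813 ≥ 683 (meets minimum)
Total monthly debts = (125 + 1,605 + 2,015 + 1,415) = 5,160. DTI = 5,160/13,850 = 37.3% ≤ 40%
Liquid reserves cover 25,520/1,605 = 15.9 months — ≥ 4 required
Loan-to-value = 237,500/585,000 = 40.6% — pass (80% max)
All requirements met. Score 813 falls in the 780 or above tier → 10.05%.

Approved at 10.05%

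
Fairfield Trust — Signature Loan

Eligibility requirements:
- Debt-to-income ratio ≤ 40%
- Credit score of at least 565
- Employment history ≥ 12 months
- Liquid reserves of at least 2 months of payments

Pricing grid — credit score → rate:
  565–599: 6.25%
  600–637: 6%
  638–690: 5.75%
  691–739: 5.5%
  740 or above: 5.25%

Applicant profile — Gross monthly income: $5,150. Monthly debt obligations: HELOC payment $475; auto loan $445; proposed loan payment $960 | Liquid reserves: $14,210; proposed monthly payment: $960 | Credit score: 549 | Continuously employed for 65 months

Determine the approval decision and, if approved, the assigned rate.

Credit score 549 < 565 (below minimum)
Reserves: 14,210 ÷ 960 = 14.8 months (meets 2-month minimum)
Total monthly debts = (475 + 445 + 960) = 1,880. DTI: 1,880 ÷ 5,150 = 36.5%, within the 40% cap
Employment 65 ≥ 12 months
Not all requirements met → denied.

Denied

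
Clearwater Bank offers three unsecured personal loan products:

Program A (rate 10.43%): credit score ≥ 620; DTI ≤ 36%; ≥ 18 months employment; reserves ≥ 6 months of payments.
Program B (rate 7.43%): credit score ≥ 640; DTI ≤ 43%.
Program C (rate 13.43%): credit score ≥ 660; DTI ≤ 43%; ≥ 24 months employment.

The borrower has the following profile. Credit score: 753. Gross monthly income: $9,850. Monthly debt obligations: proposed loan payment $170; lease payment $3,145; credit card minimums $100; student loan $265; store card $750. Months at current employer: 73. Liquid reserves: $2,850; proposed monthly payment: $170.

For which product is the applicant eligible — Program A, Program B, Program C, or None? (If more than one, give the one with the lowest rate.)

Total debts = (170 + 3,145 + 100 + 265 + 750) = 4,430; DTI = 4,430/9,850 = 45%.
Reserves = 2,850/170 = 16.8 months.
Program A: score 753 ≥ 620; DTI 45% > 36%; employment 73 ≥ 18 mo; reserves 16.8 ≥ 6 mo → does not qualify.
Program B: score 753 ≥ 640; DTI 45% > 43% → does not qualify.
Program C: score 753 ≥ 660; DTI 45% > 43%; employment 73 ≥ 24 mo → does not qualify.

None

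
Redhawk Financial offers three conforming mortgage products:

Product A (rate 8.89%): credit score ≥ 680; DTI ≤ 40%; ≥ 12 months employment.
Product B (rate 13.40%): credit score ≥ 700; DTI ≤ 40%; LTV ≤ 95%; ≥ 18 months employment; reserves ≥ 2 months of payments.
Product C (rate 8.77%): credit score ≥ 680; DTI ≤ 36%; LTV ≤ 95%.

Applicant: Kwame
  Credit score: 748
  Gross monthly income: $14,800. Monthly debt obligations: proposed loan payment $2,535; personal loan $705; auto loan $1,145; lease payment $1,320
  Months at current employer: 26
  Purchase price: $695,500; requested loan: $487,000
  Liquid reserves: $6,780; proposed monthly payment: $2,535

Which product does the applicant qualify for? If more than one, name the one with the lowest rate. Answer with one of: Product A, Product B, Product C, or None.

Total debts = (2,535 + 705 + 1,145 + 1,320) = 5,705; DTI = 5,705/14,800 = 38.5%.
LTV = 487,000/695,500 = 70%.
Reserves = 6,780/2,535 = 2.7 months.
Product A: score 748 ≥ 680; DTI 38.5% ≤ 40%; employment 26 ≥ 12 mo → qualifies.
Product B: score 748 ≥ 700; DTI 38.5% ≤ 40%; LTV 70% ≤ 95%; employment 26 ≥ 18 mo; reserves 2.7 ≥ 2 mo → qualifies.
Product C: score 748 ≥ 680; DTI 38.5% > 36%; LTV 70% ≤ 95% → does not qualify.
Qualifying: Product A, Product B. Lowest rate is 8.89% → Product A.

Product A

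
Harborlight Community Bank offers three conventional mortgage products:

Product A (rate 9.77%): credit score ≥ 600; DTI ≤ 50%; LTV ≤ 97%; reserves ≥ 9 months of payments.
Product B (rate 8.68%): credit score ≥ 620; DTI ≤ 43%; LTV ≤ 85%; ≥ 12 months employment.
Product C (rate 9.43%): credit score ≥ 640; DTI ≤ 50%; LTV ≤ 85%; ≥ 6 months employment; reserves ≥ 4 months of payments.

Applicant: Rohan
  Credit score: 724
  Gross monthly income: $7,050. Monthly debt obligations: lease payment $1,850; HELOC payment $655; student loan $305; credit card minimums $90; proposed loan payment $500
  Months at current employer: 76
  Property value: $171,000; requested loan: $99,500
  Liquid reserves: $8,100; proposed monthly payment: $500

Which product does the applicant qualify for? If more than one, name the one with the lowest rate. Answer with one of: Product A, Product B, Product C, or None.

Product C

Total debts = (1,850 + 655 + 305 + 90 + 500) = 3,400; DTI = 3,400/7,050 = 48.2%.
LTV = 99,500/171,000 = 58.2%.
Reserves = 8,100/500 = 16.2 months.
Product A: score 724 ≥ 600; DTI 48.2% ≤ 50%; LTV 58.2% ≤ 97%; reserves 16.2 ≥ 9 mo → qualifies.
Product B: score 724 ≥ 620; DTI 48.2% > 43%; LTV 58.2% ≤ 85%; employment 76 ≥ 12 mo → does not qualify.
Product C: score 724 ≥ 640; DTI 48.2% ≤ 50%; LTV 58.2% ≤ 85%; employment 76 ≥ 6 mo; reserves 16.2 ≥ 4 mo → qualifies.
Qualifying: Product A, Product C. Lowest rate is 9.43% → Product C.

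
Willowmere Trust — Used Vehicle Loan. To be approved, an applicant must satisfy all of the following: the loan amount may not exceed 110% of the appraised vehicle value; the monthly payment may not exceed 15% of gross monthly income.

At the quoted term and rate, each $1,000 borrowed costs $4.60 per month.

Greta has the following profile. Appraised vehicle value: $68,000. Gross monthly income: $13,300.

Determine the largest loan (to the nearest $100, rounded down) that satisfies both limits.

$74,800

Payment cap: 15% × $13,300 = $1,995/month.
At $4.60 per $1,000, that supports 1,995/4.60 × 1,000 ≈ $433,695 → $433,600.
LTV cap: 110% × $68,000 = $74,800 → $74,800.
Binding constraint: loan-to-value.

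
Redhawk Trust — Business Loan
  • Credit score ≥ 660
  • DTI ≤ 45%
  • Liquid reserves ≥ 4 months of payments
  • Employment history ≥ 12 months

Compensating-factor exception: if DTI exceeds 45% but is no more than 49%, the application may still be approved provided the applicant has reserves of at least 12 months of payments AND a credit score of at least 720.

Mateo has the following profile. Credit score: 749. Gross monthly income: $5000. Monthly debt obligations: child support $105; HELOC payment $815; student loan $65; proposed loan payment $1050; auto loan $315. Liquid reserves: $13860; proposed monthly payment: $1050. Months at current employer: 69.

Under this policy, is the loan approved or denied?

Approved

Credit score 749 ≥ 660 (meets base)
Total debts = (105 + 815 + 65 + 1,050 + 315) = 2,350. DTI = 2,350/5,000 = 47% > 45% — standard DTI limit exceeded.
Liquid reserves cover 13,860/1,050 = 13.2 months — ≥ 4 required
Employment 69 ≥ 12 months
DTI 47% is within the 45%–49% exception band; checking compensating factors.
Override check — reserves: 13.2 mo (ok); score: 749 (ok).
Both override conditions satisfied; DTI exception granted.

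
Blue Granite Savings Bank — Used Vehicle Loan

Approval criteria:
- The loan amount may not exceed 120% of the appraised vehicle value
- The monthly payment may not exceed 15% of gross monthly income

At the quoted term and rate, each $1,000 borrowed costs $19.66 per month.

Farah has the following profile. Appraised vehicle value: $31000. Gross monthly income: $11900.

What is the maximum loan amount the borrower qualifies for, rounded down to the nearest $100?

$37,200

Payment cap: 15% × $11,900 = $1,785/month.
At $19.66 per $1,000, that supports 1,785/19.66 × 1,000 ≈ $90,793 → $90,700.
LTV cap: 120% × $31,000 = $37,200 → $37,200.
Binding constraint: loan-to-value.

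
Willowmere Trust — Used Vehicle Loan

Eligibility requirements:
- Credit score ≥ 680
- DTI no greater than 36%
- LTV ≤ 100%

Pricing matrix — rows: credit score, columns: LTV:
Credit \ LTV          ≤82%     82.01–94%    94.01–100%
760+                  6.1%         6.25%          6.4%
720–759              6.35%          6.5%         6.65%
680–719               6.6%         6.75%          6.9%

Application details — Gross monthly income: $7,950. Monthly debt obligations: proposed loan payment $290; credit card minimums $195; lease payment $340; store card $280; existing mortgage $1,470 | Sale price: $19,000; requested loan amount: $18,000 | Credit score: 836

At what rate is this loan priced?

6.4%

Credit score 836 ≥ 680; Total monthly debts = (290 + 195 + 340 + 280 + 1,470) = 2,575. DTI: 2,575 ÷ 7,950 = 32.4%, within the 36% cap
LTV: 18,000 ÷ 19,000 = 94.7%, within 100% cap
Row: 836 falls in 760+. Column: 94.7% falls in 94.01–100%. Rate = 6.4%.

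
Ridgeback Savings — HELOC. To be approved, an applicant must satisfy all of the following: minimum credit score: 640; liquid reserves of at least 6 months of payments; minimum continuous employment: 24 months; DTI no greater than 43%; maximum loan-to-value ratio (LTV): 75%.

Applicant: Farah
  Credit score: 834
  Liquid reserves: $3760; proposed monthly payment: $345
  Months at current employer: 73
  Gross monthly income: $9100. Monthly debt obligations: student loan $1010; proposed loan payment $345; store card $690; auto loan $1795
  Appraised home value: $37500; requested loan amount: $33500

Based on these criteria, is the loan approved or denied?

Denied

Credit score 834 ≥ 640 (meets)
Reserves: 3,760 ÷ 345 = 10.9 months (meets 6-month minimum)
Employment 73 ≥ 24 months
Total monthly debts = (1,010 + 345 + 690 + 1,795) = 3,840. DTI: 3,840 ÷ 9,100 = 42.2%, within the 43% cap
Loan-to-value = 33,500/37,500 = 89.3% — fail (75% max)
Fails on LTV.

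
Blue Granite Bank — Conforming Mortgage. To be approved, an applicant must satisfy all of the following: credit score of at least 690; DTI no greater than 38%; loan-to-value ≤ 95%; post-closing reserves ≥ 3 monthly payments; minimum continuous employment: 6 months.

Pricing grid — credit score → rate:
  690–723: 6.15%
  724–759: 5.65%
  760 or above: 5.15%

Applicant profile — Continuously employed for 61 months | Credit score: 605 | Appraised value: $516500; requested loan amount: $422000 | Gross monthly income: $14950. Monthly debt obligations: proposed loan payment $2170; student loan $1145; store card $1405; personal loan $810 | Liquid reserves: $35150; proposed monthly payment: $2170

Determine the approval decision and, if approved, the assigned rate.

Denied

Credit score 605 < 690 (below minimum)
Reserves = 35,150/2,170 = 16.2 months ≥ 3
Employment 61 ≥ 6 months
Loan-to-value = 422,000/516,500 = 81.7% — pass (95% max)
Total monthly debts = (2,170 + 1,145 + 1,405 + 810) = 5,530. DTI = 5,530/14,950 = 37% ≤ 38%
Not all requirements met → denied.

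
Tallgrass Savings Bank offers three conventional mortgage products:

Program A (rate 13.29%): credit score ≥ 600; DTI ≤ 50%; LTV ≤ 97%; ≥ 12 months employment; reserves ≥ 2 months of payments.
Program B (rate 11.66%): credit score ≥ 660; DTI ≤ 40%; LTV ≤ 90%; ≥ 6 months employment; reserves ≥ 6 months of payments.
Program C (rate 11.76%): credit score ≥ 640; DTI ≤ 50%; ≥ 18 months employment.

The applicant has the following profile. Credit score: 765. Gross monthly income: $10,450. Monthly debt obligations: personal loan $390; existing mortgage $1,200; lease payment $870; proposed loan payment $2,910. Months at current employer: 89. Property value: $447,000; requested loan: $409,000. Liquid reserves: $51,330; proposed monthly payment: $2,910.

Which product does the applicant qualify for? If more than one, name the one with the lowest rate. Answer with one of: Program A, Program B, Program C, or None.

None

Total debts = (390 + 1,200 + 870 + 2,910) = 5,370; DTI = 5,370/10,450 = 51.4%.
LTV = 409,000/447,000 = 91.5%.
Reserves = 51,330/2,910 = 17.6 months.
Program A: score 765 ≥ 600; DTI 51.4% > 50%; LTV 91.5% ≤ 97%; employment 89 ≥ 12 mo; reserves 17.6 ≥ 2 mo → does not qualify.
Program B: score 765 ≥ 660; DTI 51.4% > 40%; LTV 91.5% > 90%; employment 89 ≥ 6 mo; reserves 17.6 ≥ 6 mo → does not qualify.
Program C: score 765 ≥ 640; DTI 51.4% > 50%; employment 89 ≥ 18 mo → does not qualify.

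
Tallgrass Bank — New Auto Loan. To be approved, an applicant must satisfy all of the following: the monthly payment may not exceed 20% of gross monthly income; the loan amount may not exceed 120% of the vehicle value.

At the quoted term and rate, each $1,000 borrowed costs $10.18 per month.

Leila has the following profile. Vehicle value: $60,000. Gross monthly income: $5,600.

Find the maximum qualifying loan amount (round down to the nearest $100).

Payment cap: 20% × $5,600 = $1,120/month.
At $10.18 per $1,000, that supports 1,120/10.18 × 1,000 ≈ $110,019 → $110,000.
LTV cap: 120% × $60,000 = $72,000 → $72,000.
Binding constraint: loan-to-value.

$72,000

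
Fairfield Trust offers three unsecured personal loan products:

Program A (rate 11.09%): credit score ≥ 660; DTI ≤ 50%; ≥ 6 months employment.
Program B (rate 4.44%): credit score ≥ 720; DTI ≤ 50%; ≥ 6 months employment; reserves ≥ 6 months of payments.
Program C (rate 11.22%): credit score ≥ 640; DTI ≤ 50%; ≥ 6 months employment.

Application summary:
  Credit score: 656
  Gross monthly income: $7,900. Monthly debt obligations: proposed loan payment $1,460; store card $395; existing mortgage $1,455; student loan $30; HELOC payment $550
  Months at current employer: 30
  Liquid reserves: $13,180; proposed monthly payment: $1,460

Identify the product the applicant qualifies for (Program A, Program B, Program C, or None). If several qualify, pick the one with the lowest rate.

Program C

Total debts = (1,460 + 395 + 1,455 + 30 + 550) = 3,890; DTI = 3,890/7,900 = 49.2%.
Reserves = 13,180/1,460 = 9.0 months.
Program A: score 656 < 660; DTI 49.2% ≤ 50%; employment 30 ≥ 6 mo → does not qualify.
Program B: score 656 < 720; DTI 49.2% ≤ 50%; employment 30 ≥ 6 mo; reserves 9.0 ≥ 6 mo → does not qualify.
Program C: score 656 ≥ 640; DTI 49.2% ≤ 50%; employment 30 ≥ 6 mo → qualifies.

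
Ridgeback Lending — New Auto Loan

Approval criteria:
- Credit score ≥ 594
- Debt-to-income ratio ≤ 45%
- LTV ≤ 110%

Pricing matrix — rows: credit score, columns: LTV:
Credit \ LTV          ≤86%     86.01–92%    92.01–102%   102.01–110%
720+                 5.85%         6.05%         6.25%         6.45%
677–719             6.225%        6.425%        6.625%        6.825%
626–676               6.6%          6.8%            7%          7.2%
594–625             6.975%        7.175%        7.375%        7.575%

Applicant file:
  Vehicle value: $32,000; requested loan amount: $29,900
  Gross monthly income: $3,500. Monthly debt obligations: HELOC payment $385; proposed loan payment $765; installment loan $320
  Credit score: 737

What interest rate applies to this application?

Credit score 737 ≥ 594; Total monthly debts = (385 + 765 + 320) = 1,470. Debt-to-income = 1,470/3,500 = 42% — meets 45% limit
LTV: 29,900 ÷ 32,000 = 93.4%, within 110% cap
Credit 737 → row 720+; LTV 93.4% → column 92.01–102%. Grid cell → 6.25%.

6.25%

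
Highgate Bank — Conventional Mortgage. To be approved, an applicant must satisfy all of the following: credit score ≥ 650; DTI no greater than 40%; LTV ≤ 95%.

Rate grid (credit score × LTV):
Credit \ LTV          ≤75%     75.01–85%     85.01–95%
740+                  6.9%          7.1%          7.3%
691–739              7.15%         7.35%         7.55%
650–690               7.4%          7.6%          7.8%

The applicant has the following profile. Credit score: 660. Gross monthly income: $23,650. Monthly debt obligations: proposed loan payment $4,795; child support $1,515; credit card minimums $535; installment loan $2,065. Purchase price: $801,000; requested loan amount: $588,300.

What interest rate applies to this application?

7.4%

Credit score 660 ≥ 650; Total monthly debts = (4,795 + 1,515 + 535 + 2,065) = 8,910. DTI = 8,910/23,650 = 37.7% ≤ 40%
LTV: 588,300 ÷ 801,000 = 73.4%, within 95% cap
Credit 660 → row 650–690; LTV 73.4% → column ≤75%. Grid cell → 7.4%.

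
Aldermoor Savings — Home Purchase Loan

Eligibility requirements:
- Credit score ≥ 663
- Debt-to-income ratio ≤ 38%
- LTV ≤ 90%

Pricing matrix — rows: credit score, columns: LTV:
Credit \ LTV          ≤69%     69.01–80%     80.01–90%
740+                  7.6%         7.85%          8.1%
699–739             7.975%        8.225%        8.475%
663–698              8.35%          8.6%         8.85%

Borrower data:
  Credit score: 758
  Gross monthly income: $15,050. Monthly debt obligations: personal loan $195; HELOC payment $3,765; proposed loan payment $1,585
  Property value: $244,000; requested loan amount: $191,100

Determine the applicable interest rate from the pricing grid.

Credit score 758 ≥ 663; Total monthly debts = (195 + 3,765 + 1,585) = 5,545. DTI = 5,545/15,050 = 36.8% ≤ 38%
LTV = 191,100/244,000 = 78.3% ≤ 90%
Score 758 is in the 740+ band; LTV 78.3% is in the 69.01–80% band → 7.85%.

7.85%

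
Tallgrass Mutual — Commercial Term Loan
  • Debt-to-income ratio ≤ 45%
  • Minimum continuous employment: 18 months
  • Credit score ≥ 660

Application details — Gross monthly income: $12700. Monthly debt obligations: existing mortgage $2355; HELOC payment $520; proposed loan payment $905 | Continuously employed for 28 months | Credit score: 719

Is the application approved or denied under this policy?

Total monthly debts = (2,355 + 520 + 905) = 3,780. Debt-to-income = 3,780/12,700 = 29.8% — meets 45% limit
Employment 28 ≥ 18 months
Credit score 719 ≥ 660 (meets)
All criteria satisfied.

Approved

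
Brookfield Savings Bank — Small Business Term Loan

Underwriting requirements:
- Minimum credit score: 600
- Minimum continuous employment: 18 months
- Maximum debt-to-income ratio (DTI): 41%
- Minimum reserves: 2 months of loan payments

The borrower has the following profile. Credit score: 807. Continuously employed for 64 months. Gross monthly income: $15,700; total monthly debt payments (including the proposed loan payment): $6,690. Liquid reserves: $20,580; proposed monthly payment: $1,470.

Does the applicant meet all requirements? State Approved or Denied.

Credit score 807 ≥ 600 (meets)
Employment 64 ≥ 18 months
DTI = 6,690/15,700 = 42.6% > 41%
Reserves = 20,580/1,470 = 14.0 months ≥ 2
Fails on DTI.

Denied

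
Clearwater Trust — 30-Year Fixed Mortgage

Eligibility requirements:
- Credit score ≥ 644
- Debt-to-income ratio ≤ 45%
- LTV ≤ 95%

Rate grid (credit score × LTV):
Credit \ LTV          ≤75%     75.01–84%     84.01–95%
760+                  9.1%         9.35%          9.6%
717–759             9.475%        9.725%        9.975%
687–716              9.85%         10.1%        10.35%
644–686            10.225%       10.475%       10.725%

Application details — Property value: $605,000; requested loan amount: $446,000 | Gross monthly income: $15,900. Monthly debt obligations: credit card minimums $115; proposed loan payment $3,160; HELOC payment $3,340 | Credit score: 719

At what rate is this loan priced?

Credit score 719 ≥ 644; Total monthly debts = (115 + 3,160 + 3,340) = 6,615. Debt-to-income = 6,615/15,900 = 41.6% — meets 45% limit
LTV: 446,000 ÷ 605,000 = 73.7%, within 95% cap
Row: 719 falls in 717–759. Column: 73.7% falls in ≤75%. Rate = 9.475%.

9.475%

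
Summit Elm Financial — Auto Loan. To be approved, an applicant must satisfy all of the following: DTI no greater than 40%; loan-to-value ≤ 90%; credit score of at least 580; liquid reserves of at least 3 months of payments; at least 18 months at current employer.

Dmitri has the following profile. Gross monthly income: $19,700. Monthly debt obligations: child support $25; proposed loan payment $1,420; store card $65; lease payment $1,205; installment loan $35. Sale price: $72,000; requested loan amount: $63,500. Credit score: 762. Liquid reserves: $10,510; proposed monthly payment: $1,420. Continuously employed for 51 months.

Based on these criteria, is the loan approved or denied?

Total monthly debts = (25 + 1,420 + 65 + 1,205 + 35) = 2,750. DTI = 2,750/19,700 = 14% ≤ 40%
LTV: 63,500 ÷ 72,000 = 88.2%, within 90% cap
Credit score 762 ≥ 580 (meets)
Reserves = 10,510/1,420 = 7.4 months ≥ 3
Employment 51 ≥ 18 months
All criteria satisfied.

Approved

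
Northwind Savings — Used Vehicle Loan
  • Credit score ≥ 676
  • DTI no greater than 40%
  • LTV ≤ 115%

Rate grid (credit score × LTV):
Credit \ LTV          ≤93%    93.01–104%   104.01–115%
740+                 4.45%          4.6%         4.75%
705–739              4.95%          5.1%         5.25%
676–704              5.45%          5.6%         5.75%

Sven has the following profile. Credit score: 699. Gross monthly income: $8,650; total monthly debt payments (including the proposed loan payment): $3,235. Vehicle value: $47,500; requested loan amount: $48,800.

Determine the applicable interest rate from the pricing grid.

5.6%

Credit score 699 ≥ 676; DTI: 3,235 ÷ 8,650 = 37.4%, within the 40% cap
Loan-to-value = 48,800/47,500 = 102.7% — pass (115% max)
Score 699 is in the 676–704 band; LTV 102.7% is in the 93.01–104% band → 5.6%.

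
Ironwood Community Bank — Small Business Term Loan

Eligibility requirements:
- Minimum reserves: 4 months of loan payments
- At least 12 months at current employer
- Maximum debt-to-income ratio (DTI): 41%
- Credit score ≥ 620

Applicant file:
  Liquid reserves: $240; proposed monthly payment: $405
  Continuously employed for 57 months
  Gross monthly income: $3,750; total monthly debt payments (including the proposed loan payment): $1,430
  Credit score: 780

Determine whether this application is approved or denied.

Denied

Liquid reserves cover 240/405 = 0.6 months — < 4 required
Employment 57 ≥ 12 months
DTI = 1,430/3,750 = 38.1% ≤ 41%
Credit score 780 ≥ 620 (meets)
Fails on reserves.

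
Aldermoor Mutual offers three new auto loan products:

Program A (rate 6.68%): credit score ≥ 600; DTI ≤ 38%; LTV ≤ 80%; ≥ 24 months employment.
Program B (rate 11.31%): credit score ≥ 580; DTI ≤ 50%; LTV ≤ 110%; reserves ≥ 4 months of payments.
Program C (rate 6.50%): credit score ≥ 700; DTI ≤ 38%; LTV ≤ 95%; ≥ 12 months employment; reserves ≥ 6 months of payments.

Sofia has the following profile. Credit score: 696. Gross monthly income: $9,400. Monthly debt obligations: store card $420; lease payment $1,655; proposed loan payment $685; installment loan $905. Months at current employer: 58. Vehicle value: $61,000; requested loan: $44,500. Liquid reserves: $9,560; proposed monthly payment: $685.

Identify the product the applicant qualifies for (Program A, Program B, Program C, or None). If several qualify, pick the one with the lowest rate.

Total debts = (420 + 1,655 + 685 + 905) = 3,665; DTI = 3,665/9,400 = 39%.
LTV = 44,500/61,000 = 73%.
Reserves = 9,560/685 = 14.0 months.
Program A: score 696 ≥ 600; DTI 39% > 38%; LTV 73% ≤ 80%; employment 58 ≥ 24 mo → does not qualify.
Program B: score 696 ≥ 580; DTI 39% ≤ 50%; LTV 73% ≤ 110%; reserves 14.0 ≥ 4 mo → qualifies.
Program C: score 696 < 700; DTI 39% > 38%; LTV 73% ≤ 95%; employment 58 ≥ 12 mo; reserves 14.0 ≥ 6 mo → does not qualify.

Program B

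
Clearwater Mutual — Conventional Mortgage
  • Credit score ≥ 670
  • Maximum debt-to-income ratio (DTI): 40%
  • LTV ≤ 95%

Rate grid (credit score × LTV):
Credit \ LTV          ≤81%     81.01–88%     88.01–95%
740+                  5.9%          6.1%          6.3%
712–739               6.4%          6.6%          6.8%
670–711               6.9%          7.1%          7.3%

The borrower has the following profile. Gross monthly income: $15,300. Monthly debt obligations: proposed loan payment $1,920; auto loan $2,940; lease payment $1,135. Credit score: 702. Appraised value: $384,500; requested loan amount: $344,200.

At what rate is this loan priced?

7.3%

Credit score 702 ≥ 670; Total monthly debts = (1,920 + 2,940 + 1,135) = 5,995. Debt-to-income = 5,995/15,300 = 39.2% — meets 40% limit
Loan-to-value = 344,200/384,500 = 89.5% — pass (95% max)
Credit 702 → row 670–711; LTV 89.5% → column 88.01–95%. Grid cell → 7.3%.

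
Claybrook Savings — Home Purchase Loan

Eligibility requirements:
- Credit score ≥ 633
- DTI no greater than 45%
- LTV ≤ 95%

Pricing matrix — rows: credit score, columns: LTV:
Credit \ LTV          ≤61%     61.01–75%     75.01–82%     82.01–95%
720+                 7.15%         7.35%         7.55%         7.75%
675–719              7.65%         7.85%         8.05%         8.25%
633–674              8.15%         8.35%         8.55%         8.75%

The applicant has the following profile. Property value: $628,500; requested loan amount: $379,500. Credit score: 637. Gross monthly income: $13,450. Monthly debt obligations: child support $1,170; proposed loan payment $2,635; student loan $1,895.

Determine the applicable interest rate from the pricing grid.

8.15%

Credit score 637 ≥ 633; Total monthly debts = (1,170 + 2,635 + 1,895) = 5,700. DTI: 5,700 ÷ 13,450 = 42.4%, within the 45% cap
LTV = 379,500/628,500 = 60.4% ≤ 95%
Score 637 is in the 633–674 band; LTV 60.4% is in the ≤61% band → 8.15%.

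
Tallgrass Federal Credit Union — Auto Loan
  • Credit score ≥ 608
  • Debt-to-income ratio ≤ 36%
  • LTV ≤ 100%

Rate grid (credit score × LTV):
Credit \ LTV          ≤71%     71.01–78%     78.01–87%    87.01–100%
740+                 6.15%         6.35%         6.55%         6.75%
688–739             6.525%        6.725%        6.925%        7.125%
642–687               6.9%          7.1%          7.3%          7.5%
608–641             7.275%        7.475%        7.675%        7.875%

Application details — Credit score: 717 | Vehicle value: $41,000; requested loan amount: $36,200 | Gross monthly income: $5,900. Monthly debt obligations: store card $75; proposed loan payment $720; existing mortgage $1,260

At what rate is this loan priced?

7.125%

Credit score 717 ≥ 608; Total monthly debts = (75 + 720 + 1,260) = 2,055. DTI: 2,055 ÷ 5,900 = 34.8%, within the 36% cap
Loan-to-value = 36,200/41,000 = 88.3% — pass (100% max)
Credit 717 → row 688–739; LTV 88.3% → column 87.01–100%. Grid cell → 7.125%.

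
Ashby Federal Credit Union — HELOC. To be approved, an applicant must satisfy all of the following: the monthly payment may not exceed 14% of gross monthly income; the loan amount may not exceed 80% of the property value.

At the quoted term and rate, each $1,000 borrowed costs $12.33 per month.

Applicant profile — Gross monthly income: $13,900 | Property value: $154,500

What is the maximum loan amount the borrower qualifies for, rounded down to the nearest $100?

$123,600

Payment cap: 14% × $13,900 = $1,946/month.
At $12.33 per $1,000, that supports 1,946/12.33 × 1,000 ≈ $157,826 → $157,800.
LTV cap: 80% × $154,500 = $123,600 → $123,600.
Binding constraint: loan-to-value.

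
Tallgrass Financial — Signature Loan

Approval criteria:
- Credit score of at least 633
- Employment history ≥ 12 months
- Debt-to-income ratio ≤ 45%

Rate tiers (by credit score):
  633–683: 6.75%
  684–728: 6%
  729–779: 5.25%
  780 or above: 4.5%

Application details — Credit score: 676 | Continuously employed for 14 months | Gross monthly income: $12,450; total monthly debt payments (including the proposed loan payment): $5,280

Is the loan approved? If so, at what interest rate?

Approved at 6.75%

Credit score 676 ≥ 633 (meets minimum)
Employment 14 ≥ 12 months
DTI = 5,280/12,450 = 42.4% ≤ 45%
All requirements met. Score 676 falls in the 633–683 tier → 6.75%.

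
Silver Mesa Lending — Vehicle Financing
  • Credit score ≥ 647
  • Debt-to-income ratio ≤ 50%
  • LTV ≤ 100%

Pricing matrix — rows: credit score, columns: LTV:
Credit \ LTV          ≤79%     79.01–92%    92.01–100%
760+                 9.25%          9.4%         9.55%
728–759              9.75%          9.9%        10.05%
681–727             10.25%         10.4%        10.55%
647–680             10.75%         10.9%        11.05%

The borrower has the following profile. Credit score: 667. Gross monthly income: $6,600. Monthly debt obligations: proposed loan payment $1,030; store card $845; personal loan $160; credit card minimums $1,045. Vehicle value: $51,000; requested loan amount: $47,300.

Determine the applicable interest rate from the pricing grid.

Credit score 667 ≥ 647; Total monthly debts = (1,030 + 845 + 160 + 1,045) = 3,080. DTI: 3,080 ÷ 6,600 = 46.7%, within the 50% cap
LTV = 47,300/51,000 = 92.7% ≤ 100%
Score 667 is in the 647–680 band; LTV 92.7% is in the 92.01–100% band → 11.05%.

11.05%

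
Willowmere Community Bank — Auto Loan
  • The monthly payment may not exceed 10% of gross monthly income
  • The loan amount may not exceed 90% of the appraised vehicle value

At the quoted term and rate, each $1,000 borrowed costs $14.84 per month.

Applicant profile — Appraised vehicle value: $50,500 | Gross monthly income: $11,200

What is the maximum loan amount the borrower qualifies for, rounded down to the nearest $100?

$45,400

Payment cap: 10% × $11,200 = $1,120/month.
At $14.84 per $1,000, that supports 1,120/14.84 × 1,000 ≈ $75,471 → $75,400.
LTV cap: 90% × $50,500 = $45,450 → $45,400.
Binding constraint: loan-to-value.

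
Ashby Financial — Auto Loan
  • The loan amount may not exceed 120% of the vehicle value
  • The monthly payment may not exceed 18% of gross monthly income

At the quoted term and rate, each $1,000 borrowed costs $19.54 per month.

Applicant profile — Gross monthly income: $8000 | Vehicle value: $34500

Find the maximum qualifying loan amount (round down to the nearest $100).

Payment cap: 18% × $8,000 = $1,440/month.
At $19.54 per $1,000, that supports 1,440/19.54 × 1,000 ≈ $73,694 → $73,600.
LTV cap: 120% × $34,500 = $41,400 → $41,400.
Binding constraint: loan-to-value.

$41,400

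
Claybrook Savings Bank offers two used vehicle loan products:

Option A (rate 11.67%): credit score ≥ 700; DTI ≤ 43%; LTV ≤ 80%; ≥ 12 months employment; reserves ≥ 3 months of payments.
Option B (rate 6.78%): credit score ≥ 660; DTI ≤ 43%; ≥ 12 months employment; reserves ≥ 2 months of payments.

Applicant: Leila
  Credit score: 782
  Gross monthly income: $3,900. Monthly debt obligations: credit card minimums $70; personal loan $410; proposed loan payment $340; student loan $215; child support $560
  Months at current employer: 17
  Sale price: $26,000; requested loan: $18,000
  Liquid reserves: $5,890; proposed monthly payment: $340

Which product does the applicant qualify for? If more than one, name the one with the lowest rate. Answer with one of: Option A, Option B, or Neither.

Total debts = (70 + 410 + 340 + 215 + 560) = 1,595; DTI = 1,595/3,900 = 40.9%.
LTV = 18,000/26,000 = 69.2%.
Reserves = 5,890/340 = 17.3 months.
Option A: score 782 ≥ 700; DTI 40.9% ≤ 43%; LTV 69.2% ≤ 80%; employment 17 ≥ 12 mo; reserves 17.3 ≥ 3 mo → qualifies.
Option B: score 782 ≥ 660; DTI 40.9% ≤ 43%; employment 17 ≥ 12 mo; reserves 17.3 ≥ 2 mo → qualifies.
Qualifying: Option A, Option B. Lowest rate is 6.78% → Option B.

Option B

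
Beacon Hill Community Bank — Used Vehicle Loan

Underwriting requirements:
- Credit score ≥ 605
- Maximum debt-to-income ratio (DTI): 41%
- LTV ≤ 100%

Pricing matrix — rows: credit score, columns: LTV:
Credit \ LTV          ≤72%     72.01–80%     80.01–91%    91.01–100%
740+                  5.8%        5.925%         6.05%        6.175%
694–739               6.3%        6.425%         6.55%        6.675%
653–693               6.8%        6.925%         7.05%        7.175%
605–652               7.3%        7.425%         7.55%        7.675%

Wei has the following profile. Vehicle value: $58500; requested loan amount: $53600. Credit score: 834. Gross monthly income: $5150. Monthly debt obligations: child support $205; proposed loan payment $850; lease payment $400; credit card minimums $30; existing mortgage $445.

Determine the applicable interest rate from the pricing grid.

Credit score 834 ≥ 605; Total monthly debts = (205 + 850 + 400 + 30 + 445) = 1,930. Debt-to-income = 1,930/5,150 = 37.5% — meets 41% limit
LTV = 53,600/58,500 = 91.6% ≤ 100%
Credit 834 → row 740+; LTV 91.6% → column 91.01–100%. Grid cell → 6.175%.

6.175%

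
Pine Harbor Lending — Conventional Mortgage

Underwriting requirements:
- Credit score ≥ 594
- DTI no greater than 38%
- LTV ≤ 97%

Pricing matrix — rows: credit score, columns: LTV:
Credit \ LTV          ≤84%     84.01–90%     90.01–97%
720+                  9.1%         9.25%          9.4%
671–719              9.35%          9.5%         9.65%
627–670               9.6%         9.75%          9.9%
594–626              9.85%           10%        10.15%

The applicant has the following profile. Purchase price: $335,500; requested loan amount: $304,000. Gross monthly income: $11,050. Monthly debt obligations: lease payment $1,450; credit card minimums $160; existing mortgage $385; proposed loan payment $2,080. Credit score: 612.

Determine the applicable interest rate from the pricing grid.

10.15%

Credit score 612 ≥ 594; Total monthly debts = (1,450 + 160 + 385 + 2,080) = 4,075. DTI: 4,075 ÷ 11,050 = 36.9%, within the 38% cap
LTV = 304,000/335,500 = 90.6% ≤ 97%
Score 612 is in the 594–626 band; LTV 90.6% is in the 90.01–97% band → 10.15%.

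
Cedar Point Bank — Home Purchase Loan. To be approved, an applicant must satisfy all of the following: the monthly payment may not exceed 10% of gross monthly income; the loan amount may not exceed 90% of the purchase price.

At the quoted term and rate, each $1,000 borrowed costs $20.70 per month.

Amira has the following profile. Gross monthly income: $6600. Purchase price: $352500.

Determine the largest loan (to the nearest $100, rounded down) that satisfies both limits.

$31,800

Payment cap: 10% × $6,600 = $660/month.
At $20.70 per $1,000, that supports 660/20.70 × 1,000 ≈ $31,884 → $31,800.
LTV cap: 90% × $352,500 = $317,250 → $317,200.
Binding constraint: payment-to-income.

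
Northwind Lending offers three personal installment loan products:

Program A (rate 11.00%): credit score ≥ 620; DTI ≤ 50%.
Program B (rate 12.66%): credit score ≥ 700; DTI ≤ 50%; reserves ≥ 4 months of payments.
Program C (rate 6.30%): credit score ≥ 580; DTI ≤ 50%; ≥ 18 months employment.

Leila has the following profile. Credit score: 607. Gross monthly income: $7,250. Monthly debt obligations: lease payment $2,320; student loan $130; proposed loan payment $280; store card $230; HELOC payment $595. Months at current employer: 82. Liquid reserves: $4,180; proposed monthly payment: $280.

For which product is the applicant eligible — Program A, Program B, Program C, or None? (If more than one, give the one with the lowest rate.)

Program C

Total debts = (2,320 + 130 + 280 + 230 + 595) = 3,555; DTI = 3,555/7,250 = 49%.
Reserves = 4,180/280 = 14.9 months.
Program A: score 607 < 620; DTI 49% ≤ 50% → does not qualify.
Program B: score 607 < 700; DTI 49% ≤ 50%; reserves 14.9 ≥ 4 mo → does not qualify.
Program C: score 607 ≥ 580; DTI 49% ≤ 50%; employment 82 ≥ 18 mo → qualifies.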